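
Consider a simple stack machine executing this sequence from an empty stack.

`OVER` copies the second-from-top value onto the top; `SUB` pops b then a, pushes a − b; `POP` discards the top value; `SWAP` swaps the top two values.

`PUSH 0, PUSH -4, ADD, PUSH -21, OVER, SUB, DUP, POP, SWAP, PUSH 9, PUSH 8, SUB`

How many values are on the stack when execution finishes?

3

PUSH 0   : [0]
PUSH -4  : [0, -4]
ADD      : [-4]
PUSH -21 : [-4, -21]
OVER     : [-4, -21, -4]
SUB      : [-4, -17]
DUP      : [-4, -17, -17]
POP      : [-4, -17]
SWAP     : [-17, -4]
PUSH 9   : [-17, -4, 9]
PUSH 8   : [-17, -4, 9, 8]
SUB      : [-17, -4, 1]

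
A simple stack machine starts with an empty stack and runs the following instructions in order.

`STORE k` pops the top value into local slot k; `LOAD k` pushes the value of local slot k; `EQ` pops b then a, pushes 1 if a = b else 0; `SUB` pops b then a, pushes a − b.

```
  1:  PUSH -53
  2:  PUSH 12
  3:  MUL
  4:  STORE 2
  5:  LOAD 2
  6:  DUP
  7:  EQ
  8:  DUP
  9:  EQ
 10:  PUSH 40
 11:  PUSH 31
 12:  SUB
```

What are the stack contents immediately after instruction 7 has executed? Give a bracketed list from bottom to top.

[1]

PUSH -53  [-53]
PUSH 12   [-53, 12]
MUL       [-636]
STORE 2   []
LOAD 2    [-636]
DUP       [-636, -636]
EQ        [1]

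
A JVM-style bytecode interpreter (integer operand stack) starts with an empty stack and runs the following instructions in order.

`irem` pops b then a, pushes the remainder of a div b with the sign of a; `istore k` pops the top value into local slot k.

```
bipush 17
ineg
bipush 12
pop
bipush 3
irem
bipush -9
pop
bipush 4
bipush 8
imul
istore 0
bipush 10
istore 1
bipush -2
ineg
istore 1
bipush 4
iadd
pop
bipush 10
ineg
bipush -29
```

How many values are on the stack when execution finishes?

bipush 17  -> [17]
ineg       -> [-17]
bipush 12  -> [-17, 12]
pop        -> [-17]
bipush 3   -> [-17, 3]
irem       -> [-2]
bipush -9  -> [-2, -9]
pop        -> [-2]
bipush 4   -> [-2, 4]
bipush 8   -> [-2, 4, 8]
imul       -> [-2, 32]
istore 0   -> [-2]
bipush 10  -> [-2, 10]
istore 1   -> [-2]
bipush -2  -> [-2, -2]
ineg       -> [-2, 2]
istore 1   -> [-2]
bipush 4   -> [-2, 4]
iadd       -> [2]
pop        -> []
bipush 10  -> [10]
ineg       -> [-10]
bipush -29 -> [-10, -29]

2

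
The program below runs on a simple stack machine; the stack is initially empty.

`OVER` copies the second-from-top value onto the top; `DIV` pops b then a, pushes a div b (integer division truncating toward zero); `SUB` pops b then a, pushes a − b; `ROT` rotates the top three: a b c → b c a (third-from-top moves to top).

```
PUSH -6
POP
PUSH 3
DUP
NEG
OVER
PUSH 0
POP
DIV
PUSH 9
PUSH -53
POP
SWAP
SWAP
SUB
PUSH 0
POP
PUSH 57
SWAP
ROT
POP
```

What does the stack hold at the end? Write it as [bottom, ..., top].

[57, -10]

PUSH -6   [-6]
POP       []
PUSH 3    [3]
DUP       [3, 3]
NEG       [3, -3]
OVER      [3, -3, 3]
PUSH 0    [3, -3, 3, 0]
POP       [3, -3, 3]
DIV       [3, -1]
PUSH 9    [3, -1, 9]
PUSH -53  [3, -1, 9, -53]
POP       [3, -1, 9]
SWAP      [3, 9, -1]
SWAP      [3, -1, 9]
SUB       [3, -10]
PUSH 0    [3, -10, 0]
POP       [3, -10]
PUSH 57   [3, -10, 57]
SWAP      [3, 57, -10]
ROT       [57, -10, 3]
POP       [57, -10]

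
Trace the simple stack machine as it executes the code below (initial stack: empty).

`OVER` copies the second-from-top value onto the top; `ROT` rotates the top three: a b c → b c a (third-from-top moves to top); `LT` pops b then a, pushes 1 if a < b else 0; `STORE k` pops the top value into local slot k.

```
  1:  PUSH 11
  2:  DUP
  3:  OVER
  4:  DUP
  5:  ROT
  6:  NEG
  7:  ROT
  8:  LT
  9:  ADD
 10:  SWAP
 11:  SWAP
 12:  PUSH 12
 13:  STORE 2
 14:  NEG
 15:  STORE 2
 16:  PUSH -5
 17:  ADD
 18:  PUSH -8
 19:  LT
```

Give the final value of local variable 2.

-12

PUSH 11 : [11]
DUP     : [11, 11]
OVER    : [11, 11, 11]
DUP     : [11, 11, 11, 11]
ROT     : [11, 11, 11, 11]
NEG     : [11, 11, 11, -11]
ROT     : [11, 11, -11, 11]
LT      : [11, 11, 1]
ADD     : [11, 12]
SWAP    : [12, 11]
SWAP    : [11, 12]
PUSH 12 : [11, 12, 12]
STORE 2 : [11, 12]
NEG     : [11, -12]
STORE 2 : [11]
PUSH -5 : [11, -5]
ADD     : [6]
PUSH -8 : [6, -8]
LT      : [0]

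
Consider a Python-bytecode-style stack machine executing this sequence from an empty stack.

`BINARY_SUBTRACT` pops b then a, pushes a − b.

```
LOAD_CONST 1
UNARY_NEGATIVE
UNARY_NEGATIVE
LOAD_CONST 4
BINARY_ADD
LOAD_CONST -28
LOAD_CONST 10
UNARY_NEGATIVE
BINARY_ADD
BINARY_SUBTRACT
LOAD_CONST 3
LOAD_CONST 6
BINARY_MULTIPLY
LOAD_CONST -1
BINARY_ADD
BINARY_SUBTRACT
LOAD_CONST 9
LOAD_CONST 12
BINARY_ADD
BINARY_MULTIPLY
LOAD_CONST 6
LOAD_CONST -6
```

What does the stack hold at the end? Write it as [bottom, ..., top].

LOAD_CONST 1    : 1
UNARY_NEGATIVE  : -1
UNARY_NEGATIVE  : 1
LOAD_CONST 4    : 1 4
BINARY_ADD      : 5
LOAD_CONST -28  : 5 -28
LOAD_CONST 10   : 5 -28 10
UNARY_NEGATIVE  : 5 -28 -10
BINARY_ADD      : 5 -38
BINARY_SUBTRACT : 43
LOAD_CONST 3    : 43 3
LOAD_CONST 6    : 43 3 6
BINARY_MULTIPLY : 43 18
LOAD_CONST -1   : 43 18 -1
BINARY_ADD      : 43 17
BINARY_SUBTRACT : 26
LOAD_CONST 9    : 26 9
LOAD_CONST 12   : 26 9 12
BINARY_ADD      : 26 21
BINARY_MULTIPLY : 546
LOAD_CONST 6    : 546 6
LOAD_CONST -6   : 546 6 -6

[546, 6, -6]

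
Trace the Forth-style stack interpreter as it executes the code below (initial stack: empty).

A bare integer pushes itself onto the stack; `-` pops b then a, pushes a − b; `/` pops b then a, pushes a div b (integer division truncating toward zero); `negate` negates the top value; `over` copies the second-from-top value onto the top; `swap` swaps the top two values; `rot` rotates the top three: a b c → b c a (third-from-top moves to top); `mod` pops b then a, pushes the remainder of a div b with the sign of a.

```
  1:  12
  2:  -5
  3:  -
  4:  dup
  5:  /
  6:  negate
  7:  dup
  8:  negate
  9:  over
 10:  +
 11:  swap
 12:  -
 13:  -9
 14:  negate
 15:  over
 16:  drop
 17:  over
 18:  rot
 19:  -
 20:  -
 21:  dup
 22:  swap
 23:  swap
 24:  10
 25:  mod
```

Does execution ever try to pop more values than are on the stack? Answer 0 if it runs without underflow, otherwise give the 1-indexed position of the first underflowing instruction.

12     → 12
-5     → 12 -5
-      → 17
dup    → 17 17
/      → 1
negate → -1
dup    → -1 -1
negate → -1 1
over   → -1 1 -1
+      → -1 0
swap   → 0 -1
-      → 1
-9     → 1 -9
negate → 1 9
over   → 1 9 1
drop   → 1 9
over   → 1 9 1
rot    → 9 1 1
-      → 9 0
-      → 9
dup    → 9 9
swap   → 9 9
swap   → 9 9
10     → 9 9 10
mod    → 9 9

0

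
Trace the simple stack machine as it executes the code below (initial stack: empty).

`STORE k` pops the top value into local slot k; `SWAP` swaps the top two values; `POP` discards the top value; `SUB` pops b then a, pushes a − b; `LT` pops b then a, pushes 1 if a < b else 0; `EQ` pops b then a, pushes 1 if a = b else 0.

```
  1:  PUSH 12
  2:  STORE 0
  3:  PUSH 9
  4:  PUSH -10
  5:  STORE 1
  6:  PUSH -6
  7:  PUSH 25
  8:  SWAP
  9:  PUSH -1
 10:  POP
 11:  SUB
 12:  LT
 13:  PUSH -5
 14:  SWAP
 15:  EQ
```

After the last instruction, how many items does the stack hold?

1

PUSH 12  → [12]
STORE 0  → []
PUSH 9   → [9]
PUSH -10 → [9, -10]
STORE 1  → [9]
PUSH -6  → [9, -6]
PUSH 25  → [9, -6, 25]
SWAP     → [9, 25, -6]
PUSH -1  → [9, 25, -6, -1]
POP      → [9, 25, -6]
SUB      → [9, 31]
LT       → [1]
PUSH -5  → [1, -5]
SWAP     → [-5, 1]
EQ       → [0]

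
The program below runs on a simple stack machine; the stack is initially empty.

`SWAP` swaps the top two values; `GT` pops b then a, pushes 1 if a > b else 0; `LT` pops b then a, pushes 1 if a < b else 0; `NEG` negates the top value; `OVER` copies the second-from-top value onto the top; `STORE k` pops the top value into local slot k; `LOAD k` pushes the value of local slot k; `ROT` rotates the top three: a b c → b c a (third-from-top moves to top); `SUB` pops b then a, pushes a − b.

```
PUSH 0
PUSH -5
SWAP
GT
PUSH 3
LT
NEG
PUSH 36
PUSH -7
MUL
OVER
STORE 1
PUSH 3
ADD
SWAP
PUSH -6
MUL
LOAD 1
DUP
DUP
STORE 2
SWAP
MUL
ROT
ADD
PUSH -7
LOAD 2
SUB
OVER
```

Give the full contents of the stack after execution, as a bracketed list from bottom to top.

[6, -248, -6, -248]

PUSH 0  → [0]
PUSH -5 → [0, -5]
SWAP    → [-5, 0]
GT      → [0]
PUSH 3  → [0, 3]
LT      → [1]
NEG     → [-1]
PUSH 36 → [-1, 36]
PUSH -7 → [-1, 36, -7]
MUL     → [-1, -252]
OVER    → [-1, -252, -1]
STORE 1 → [-1, -252]
PUSH 3  → [-1, -252, 3]
ADD     → [-1, -249]
SWAP    → [-249, -1]
PUSH -6 → [-249, -1, -6]
MUL     → [-249, 6]
LOAD 1  → [-249, 6, -1]
DUP     → [-249, 6, -1, -1]
DUP     → [-249, 6, -1, -1, -1]
STORE 2 → [-249, 6, -1, -1]
SWAP    → [-249, 6, -1, -1]
MUL     → [-249, 6, 1]
ROT     → [6, 1, -249]
ADD     → [6, -248]
PUSH -7 → [6, -248, -7]
LOAD 2  → [6, -248, -7, -1]
SUB     → [6, -248, -6]
OVER    → [6, -248, -6, -248]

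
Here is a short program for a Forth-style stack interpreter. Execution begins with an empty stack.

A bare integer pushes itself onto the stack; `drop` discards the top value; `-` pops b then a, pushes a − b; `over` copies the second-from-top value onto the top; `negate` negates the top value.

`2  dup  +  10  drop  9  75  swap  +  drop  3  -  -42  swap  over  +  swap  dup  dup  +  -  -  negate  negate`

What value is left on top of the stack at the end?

-83

2      : 2
dup    : 2 2
+      : 4
10     : 4 10
drop   : 4
9      : 4 9
75     : 4 9 75
swap   : 4 75 9
+      : 4 84
drop   : 4
3      : 4 3
-      : 1
-42    : 1 -42
swap   : -42 1
over   : -42 1 -42
+      : -42 -41
swap   : -41 -42
dup    : -41 -42 -42
dup    : -41 -42 -42 -42
+      : -41 -42 -84
-      : -41 42
-      : -83
negate : 83
negate : -83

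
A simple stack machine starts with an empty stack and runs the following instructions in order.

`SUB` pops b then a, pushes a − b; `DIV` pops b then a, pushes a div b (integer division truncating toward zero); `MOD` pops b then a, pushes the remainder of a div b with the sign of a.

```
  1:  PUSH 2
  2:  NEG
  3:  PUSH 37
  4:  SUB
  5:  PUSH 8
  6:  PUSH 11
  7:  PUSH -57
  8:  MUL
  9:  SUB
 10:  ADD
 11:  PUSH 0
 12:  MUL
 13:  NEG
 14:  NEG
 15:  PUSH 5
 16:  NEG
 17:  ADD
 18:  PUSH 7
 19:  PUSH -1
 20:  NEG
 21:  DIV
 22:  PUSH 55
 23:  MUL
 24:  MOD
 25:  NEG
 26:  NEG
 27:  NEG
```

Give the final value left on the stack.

PUSH 2    [2]
NEG       [-2]
PUSH 37   [-2, 37]
SUB       [-39]
PUSH 8    [-39, 8]
PUSH 11   [-39, 8, 11]
PUSH -57  [-39, 8, 11, -57]
MUL       [-39, 8, -627]
SUB       [-39, 635]
ADD       [596]
PUSH 0    [596, 0]
MUL       [0]
NEG       [0]
NEG       [0]
PUSH 5    [0, 5]
NEG       [0, -5]
ADD       [-5]
PUSH 7    [-5, 7]
PUSH -1   [-5, 7, -1]
NEG       [-5, 7, 1]
DIV       [-5, 7]
PUSH 55   [-5, 7, 55]
MUL       [-5, 385]
MOD       [-5]
NEG       [5]
NEG       [-5]
NEG       [5]

5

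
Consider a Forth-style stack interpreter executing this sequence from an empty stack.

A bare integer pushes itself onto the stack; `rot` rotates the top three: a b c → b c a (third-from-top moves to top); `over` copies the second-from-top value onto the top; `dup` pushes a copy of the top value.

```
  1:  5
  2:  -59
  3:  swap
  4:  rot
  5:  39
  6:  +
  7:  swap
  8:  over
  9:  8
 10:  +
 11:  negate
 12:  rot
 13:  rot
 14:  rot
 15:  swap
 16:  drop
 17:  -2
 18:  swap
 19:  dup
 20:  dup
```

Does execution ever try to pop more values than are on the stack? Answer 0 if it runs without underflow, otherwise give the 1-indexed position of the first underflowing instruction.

4

5    -> 5
-59  -> 5 -59
swap -> -59 5
rot  — needs 3 operands, stack has 2 → underflow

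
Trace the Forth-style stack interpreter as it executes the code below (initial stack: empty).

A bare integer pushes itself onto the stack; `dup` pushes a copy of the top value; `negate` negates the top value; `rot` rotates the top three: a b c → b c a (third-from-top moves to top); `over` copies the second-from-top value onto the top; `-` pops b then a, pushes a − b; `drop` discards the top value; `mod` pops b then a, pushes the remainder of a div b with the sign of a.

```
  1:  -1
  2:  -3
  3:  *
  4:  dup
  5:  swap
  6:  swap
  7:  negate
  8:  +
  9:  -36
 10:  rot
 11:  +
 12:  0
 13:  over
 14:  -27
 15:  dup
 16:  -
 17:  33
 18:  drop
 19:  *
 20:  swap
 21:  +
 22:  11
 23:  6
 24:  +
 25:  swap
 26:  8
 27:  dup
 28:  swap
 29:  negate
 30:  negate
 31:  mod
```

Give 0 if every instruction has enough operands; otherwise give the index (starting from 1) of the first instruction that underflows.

-1     : -1
-3     : -1 -3
*      : 3
dup    : 3 3
swap   : 3 3
swap   : 3 3
negate : 3 -3
+      : 0
-36    : 0 -36
rot  — needs 3 operands, stack has 2 → underflow

10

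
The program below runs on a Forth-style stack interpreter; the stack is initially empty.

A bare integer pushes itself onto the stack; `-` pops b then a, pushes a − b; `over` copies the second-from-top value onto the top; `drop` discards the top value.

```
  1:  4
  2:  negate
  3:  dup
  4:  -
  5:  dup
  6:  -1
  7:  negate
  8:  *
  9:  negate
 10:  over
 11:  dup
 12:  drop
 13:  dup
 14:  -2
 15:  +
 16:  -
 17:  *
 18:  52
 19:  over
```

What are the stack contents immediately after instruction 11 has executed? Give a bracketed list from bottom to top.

[0, 0, 0, 0]

4      -> 4
negate -> -4
dup    -> -4 -4
-      -> 0
dup    -> 0 0
-1     -> 0 0 -1
negate -> 0 0 1
*      -> 0 0
negate -> 0 0
over   -> 0 0 0
dup    -> 0 0 0 0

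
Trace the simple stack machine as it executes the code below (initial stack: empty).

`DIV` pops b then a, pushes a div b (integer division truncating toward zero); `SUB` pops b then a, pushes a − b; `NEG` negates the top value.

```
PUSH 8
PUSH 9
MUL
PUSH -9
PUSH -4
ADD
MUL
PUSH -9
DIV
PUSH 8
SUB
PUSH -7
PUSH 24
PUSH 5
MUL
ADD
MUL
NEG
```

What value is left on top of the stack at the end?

-10848

PUSH 8   [8]
PUSH 9   [8, 9]
MUL      [72]
PUSH -9  [72, -9]
PUSH -4  [72, -9, -4]
ADD      [72, -13]
MUL      [-936]
PUSH -9  [-936, -9]
DIV      [104]
PUSH 8   [104, 8]
SUB      [96]
PUSH -7  [96, -7]
PUSH 24  [96, -7, 24]
PUSH 5   [96, -7, 24, 5]
MUL      [96, -7, 120]
ADD      [96, 113]
MUL      [10848]
NEG      [-10848]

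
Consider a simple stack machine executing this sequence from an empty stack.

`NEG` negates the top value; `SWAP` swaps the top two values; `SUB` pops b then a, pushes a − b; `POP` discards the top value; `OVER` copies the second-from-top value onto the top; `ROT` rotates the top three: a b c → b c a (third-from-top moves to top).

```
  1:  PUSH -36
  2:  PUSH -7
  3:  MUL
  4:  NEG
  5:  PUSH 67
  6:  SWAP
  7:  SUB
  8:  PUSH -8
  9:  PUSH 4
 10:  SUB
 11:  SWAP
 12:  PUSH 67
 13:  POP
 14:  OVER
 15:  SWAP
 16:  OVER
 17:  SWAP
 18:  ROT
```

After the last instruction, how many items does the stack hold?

4

PUSH -36  -36
PUSH -7   -36 -7
MUL       252
NEG       -252
PUSH 67   -252 67
SWAP      67 -252
SUB       319
PUSH -8   319 -8
PUSH 4    319 -8 4
SUB       319 -12
SWAP      -12 319
PUSH 67   -12 319 67
POP       -12 319
OVER      -12 319 -12
SWAP      -12 -12 319
OVER      -12 -12 319 -12
SWAP      -12 -12 -12 319
ROT       -12 -12 319 -12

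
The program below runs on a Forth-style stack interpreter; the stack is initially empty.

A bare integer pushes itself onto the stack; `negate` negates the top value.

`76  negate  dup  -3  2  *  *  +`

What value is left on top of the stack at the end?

76      76
negate  -76
dup     -76 -76
-3      -76 -76 -3
2       -76 -76 -3 2
*       -76 -76 -6
*       -76 456
+       380

380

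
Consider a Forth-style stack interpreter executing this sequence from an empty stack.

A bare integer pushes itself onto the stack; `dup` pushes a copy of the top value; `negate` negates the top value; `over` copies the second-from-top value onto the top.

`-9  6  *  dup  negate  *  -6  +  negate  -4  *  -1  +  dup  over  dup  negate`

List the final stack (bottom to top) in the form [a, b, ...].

-9     -> [-9]
6      -> [-9, 6]
*      -> [-54]
dup    -> [-54, -54]
negate -> [-54, 54]
*      -> [-2916]
-6     -> [-2916, -6]
+      -> [-2922]
negate -> [2922]
-4     -> [2922, -4]
*      -> [-11688]
-1     -> [-11688, -1]
+      -> [-11689]
dup    -> [-11689, -11689]
over   -> [-11689, -11689, -11689]
dup    -> [-11689, -11689, -11689, -11689]
negate -> [-11689, -11689, -11689, 11689]

[-11689, -11689, -11689, 11689]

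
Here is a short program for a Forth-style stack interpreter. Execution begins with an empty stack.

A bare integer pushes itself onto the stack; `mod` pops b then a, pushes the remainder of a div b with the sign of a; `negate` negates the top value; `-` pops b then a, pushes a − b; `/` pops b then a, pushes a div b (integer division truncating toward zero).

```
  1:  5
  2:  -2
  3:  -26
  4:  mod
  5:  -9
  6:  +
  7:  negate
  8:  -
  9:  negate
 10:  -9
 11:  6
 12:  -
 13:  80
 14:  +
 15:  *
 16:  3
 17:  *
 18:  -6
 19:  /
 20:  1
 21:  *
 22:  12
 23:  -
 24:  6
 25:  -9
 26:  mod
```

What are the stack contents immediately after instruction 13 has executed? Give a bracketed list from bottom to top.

5      → 5
-2     → 5 -2
-26    → 5 -2 -26
mod    → 5 -2
-9     → 5 -2 -9
+      → 5 -11
negate → 5 11
-      → -6
negate → 6
-9     → 6 -9
6      → 6 -9 6
-      → 6 -15
80     → 6 -15 80

[6, -15, 80]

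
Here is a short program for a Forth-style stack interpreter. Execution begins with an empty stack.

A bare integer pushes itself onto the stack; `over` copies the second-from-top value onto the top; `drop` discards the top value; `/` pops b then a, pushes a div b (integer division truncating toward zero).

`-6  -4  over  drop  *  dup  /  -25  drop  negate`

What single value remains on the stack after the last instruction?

-1

-6     → [-6]
-4     → [-6, -4]
over   → [-6, -4, -6]
drop   → [-6, -4]
*      → [24]
dup    → [24, 24]
/      → [1]
-25    → [1, -25]
drop   → [1]
negate → [-1]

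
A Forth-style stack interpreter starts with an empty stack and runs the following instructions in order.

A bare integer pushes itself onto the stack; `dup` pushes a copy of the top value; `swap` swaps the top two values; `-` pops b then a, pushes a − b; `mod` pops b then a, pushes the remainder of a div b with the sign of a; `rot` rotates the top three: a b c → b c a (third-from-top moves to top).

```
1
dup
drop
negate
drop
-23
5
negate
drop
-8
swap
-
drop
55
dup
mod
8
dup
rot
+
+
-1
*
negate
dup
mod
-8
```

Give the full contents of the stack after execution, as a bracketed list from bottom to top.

[0, -8]

1      -> 1
dup    -> 1 1
drop   -> 1
negate -> -1
drop   -> (empty)
-23    -> -23
5      -> -23 5
negate -> -23 -5
drop   -> -23
-8     -> -23 -8
swap   -> -8 -23
-      -> 15
drop   -> (empty)
55     -> 55
dup    -> 55 55
mod    -> 0
8      -> 0 8
dup    -> 0 8 8
rot    -> 8 8 0
+      -> 8 8
+      -> 16
-1     -> 16 -1
*      -> -16
negate -> 16
dup    -> 16 16
mod    -> 0
-8     -> 0 -8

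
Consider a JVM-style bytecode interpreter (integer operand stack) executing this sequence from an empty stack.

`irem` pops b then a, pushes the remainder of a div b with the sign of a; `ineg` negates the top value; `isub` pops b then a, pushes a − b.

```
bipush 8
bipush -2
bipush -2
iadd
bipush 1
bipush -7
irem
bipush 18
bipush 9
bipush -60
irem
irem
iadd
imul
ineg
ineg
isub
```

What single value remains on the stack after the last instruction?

12

bipush 8   -> 8
bipush -2  -> 8 -2
bipush -2  -> 8 -2 -2
iadd       -> 8 -4
bipush 1   -> 8 -4 1
bipush -7  -> 8 -4 1 -7
irem       -> 8 -4 1
bipush 18  -> 8 -4 1 18
bipush 9   -> 8 -4 1 18 9
bipush -60 -> 8 -4 1 18 9 -60
irem       -> 8 -4 1 18 9
irem       -> 8 -4 1 0
iadd       -> 8 -4 1
imul       -> 8 -4
ineg       -> 8 4
ineg       -> 8 -4
isub       -> 12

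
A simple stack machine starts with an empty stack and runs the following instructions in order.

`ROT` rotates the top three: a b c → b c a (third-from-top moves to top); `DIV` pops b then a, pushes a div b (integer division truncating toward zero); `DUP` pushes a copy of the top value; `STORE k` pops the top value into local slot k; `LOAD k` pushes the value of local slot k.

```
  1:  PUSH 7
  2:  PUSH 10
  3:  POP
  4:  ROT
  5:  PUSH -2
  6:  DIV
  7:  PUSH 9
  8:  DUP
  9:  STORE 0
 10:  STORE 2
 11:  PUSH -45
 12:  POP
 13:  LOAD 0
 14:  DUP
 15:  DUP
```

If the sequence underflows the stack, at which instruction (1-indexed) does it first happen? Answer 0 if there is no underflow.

4

PUSH 7  → [7]
PUSH 10 → [7, 10]
POP     → [7]
ROT  — needs 3 operands, stack has 1 → underflow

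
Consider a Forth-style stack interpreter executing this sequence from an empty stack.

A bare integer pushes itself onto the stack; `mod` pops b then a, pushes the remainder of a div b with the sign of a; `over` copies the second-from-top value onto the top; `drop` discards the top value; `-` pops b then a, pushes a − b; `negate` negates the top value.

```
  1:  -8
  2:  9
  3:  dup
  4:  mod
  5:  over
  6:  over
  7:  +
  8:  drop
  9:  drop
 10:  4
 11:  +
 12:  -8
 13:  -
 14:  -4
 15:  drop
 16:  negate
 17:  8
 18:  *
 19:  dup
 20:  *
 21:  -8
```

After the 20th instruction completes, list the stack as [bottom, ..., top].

[1024]

-8     -> -8
9      -> -8 9
dup    -> -8 9 9
mod    -> -8 0
over   -> -8 0 -8
over   -> -8 0 -8 0
+      -> -8 0 -8
drop   -> -8 0
drop   -> -8
4      -> -8 4
+      -> -4
-8     -> -4 -8
-      -> 4
-4     -> 4 -4
drop   -> 4
negate -> -4
8      -> -4 8
*      -> -32
dup    -> -32 -32
*      -> 1024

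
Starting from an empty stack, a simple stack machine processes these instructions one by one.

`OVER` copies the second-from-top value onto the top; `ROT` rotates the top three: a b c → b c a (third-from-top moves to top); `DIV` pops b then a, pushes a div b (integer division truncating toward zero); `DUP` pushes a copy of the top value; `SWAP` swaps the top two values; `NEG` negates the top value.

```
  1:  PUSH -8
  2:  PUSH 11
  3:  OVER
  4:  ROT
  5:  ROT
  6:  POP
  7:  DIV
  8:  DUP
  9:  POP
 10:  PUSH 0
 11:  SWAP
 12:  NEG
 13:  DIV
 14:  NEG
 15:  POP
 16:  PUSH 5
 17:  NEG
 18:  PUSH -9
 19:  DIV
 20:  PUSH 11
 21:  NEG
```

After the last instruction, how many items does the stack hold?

2

PUSH -8 -> -8
PUSH 11 -> -8 11
OVER    -> -8 11 -8
ROT     -> 11 -8 -8
ROT     -> -8 -8 11
POP     -> -8 -8
DIV     -> 1
DUP     -> 1 1
POP     -> 1
PUSH 0  -> 1 0
SWAP    -> 0 1
NEG     -> 0 -1
DIV     -> 0
NEG     -> 0
POP     -> (empty)
PUSH 5  -> 5
NEG     -> -5
PUSH -9 -> -5 -9
DIV     -> 0
PUSH 11 -> 0 11
NEG     -> 0 -11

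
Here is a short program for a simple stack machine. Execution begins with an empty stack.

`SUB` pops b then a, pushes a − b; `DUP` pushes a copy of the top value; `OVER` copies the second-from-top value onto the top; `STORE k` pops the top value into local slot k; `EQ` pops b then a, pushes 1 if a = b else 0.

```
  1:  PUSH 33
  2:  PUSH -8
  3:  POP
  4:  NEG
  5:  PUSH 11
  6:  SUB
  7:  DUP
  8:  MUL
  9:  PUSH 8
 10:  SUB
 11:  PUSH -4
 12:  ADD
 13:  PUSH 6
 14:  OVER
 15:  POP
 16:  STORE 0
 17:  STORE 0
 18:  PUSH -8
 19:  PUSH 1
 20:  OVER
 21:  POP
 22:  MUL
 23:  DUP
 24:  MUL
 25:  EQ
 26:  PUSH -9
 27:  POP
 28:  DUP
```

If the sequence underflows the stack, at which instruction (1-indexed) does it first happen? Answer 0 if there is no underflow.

PUSH 33  33
PUSH -8  33 -8
POP      33
NEG      -33
PUSH 11  -33 11
SUB      -44
DUP      -44 -44
MUL      1936
PUSH 8   1936 8
SUB      1928
PUSH -4  1928 -4
ADD      1924
PUSH 6   1924 6
OVER     1924 6 1924
POP      1924 6
STORE 0  1924
STORE 0  (empty)
PUSH -8  -8
PUSH 1   -8 1
OVER     -8 1 -8
POP      -8 1
MUL      -8
DUP      -8 -8
MUL      64
EQ  — needs 2 operands, stack has 1 → underflow

25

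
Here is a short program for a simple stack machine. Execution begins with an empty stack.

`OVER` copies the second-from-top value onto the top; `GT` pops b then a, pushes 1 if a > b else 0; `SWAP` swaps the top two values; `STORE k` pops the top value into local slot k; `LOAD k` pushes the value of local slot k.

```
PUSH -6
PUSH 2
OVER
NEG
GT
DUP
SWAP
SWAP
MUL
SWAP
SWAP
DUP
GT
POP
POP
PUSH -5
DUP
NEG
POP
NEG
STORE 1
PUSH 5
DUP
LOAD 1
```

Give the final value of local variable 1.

5

PUSH -6 : [-6]
PUSH 2  : [-6, 2]
OVER    : [-6, 2, -6]
NEG     : [-6, 2, 6]
GT      : [-6, 0]
DUP     : [-6, 0, 0]
SWAP    : [-6, 0, 0]
SWAP    : [-6, 0, 0]
MUL     : [-6, 0]
SWAP    : [0, -6]
SWAP    : [-6, 0]
DUP     : [-6, 0, 0]
GT      : [-6, 0]
POP     : [-6]
POP     : []
PUSH -5 : [-5]
DUP     : [-5, -5]
NEG     : [-5, 5]
POP     : [-5]
NEG     : [5]
STORE 1 : []
PUSH 5  : [5]
DUP     : [5, 5]
LOAD 1  : [5, 5, 5]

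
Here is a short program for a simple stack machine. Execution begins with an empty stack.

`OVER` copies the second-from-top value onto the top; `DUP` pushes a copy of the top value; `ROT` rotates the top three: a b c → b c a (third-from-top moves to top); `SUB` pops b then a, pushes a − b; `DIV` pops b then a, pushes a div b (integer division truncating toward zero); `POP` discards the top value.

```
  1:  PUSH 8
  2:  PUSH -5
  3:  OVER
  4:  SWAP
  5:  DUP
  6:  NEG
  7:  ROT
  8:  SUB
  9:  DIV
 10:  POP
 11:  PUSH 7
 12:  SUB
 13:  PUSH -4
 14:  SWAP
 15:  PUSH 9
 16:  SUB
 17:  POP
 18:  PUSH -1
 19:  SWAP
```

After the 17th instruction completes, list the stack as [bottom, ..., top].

[-4]

PUSH 8   8
PUSH -5  8 -5
OVER     8 -5 8
SWAP     8 8 -5
DUP      8 8 -5 -5
NEG      8 8 -5 5
ROT      8 -5 5 8
SUB      8 -5 -3
DIV      8 1
POP      8
PUSH 7   8 7
SUB      1
PUSH -4  1 -4
SWAP     -4 1
PUSH 9   -4 1 9
SUB      -4 -8
POP      -4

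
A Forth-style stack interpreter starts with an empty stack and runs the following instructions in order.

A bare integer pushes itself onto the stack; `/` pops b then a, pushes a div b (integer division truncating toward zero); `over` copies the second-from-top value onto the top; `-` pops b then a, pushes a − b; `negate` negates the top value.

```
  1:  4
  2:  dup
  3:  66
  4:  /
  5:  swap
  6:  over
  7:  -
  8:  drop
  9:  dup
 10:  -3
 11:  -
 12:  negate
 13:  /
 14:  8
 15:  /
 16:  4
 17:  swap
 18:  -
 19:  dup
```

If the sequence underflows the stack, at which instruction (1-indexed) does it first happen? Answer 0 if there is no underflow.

4      → [4]
dup    → [4, 4]
66     → [4, 4, 66]
/      → [4, 0]
swap   → [0, 4]
over   → [0, 4, 0]
-      → [0, 4]
drop   → [0]
dup    → [0, 0]
-3     → [0, 0, -3]
-      → [0, 3]
negate → [0, -3]
/      → [0]
8      → [0, 8]
/      → [0]
4      → [0, 4]
swap   → [4, 0]
-      → [4]
dup    → [4, 4]

0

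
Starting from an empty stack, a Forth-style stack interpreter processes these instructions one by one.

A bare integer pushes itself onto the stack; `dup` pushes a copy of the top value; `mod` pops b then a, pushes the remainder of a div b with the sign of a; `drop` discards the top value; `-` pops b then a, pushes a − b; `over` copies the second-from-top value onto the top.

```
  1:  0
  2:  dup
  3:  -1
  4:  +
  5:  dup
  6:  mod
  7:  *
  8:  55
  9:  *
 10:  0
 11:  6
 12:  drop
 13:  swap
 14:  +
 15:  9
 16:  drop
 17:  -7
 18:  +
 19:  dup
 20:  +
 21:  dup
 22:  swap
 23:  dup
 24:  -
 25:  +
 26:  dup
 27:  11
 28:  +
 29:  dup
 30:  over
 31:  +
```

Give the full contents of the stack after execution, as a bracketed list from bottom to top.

[-14, -3, -6]

0     0
dup   0 0
-1    0 0 -1
+     0 -1
dup   0 -1 -1
mod   0 0
*     0
55    0 55
*     0
0     0 0
6     0 0 6
drop  0 0
swap  0 0
+     0
9     0 9
drop  0
-7    0 -7
+     -7
dup   -7 -7
+     -14
dup   -14 -14
swap  -14 -14
dup   -14 -14 -14
-     -14 0
+     -14
dup   -14 -14
11    -14 -14 11
+     -14 -3
dup   -14 -3 -3
over  -14 -3 -3 -3
+     -14 -3 -6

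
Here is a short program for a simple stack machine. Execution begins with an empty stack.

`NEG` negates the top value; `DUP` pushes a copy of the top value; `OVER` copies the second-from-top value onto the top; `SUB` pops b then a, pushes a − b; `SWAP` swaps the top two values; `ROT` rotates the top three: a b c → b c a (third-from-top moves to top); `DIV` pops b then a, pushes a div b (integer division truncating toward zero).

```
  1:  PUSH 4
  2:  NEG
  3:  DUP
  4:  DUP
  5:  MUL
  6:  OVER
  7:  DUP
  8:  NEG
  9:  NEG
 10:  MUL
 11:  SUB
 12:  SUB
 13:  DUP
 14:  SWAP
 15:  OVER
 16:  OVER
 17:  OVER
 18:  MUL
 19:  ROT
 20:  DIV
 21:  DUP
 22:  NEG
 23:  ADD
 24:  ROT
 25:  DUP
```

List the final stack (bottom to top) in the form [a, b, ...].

[-4, 0, -4, -4]

PUSH 4  [4]
NEG     [-4]
DUP     [-4, -4]
DUP     [-4, -4, -4]
MUL     [-4, 16]
OVER    [-4, 16, -4]
DUP     [-4, 16, -4, -4]
NEG     [-4, 16, -4, 4]
NEG     [-4, 16, -4, -4]
MUL     [-4, 16, 16]
SUB     [-4, 0]
SUB     [-4]
DUP     [-4, -4]
SWAP    [-4, -4]
OVER    [-4, -4, -4]
OVER    [-4, -4, -4, -4]
OVER    [-4, -4, -4, -4, -4]
MUL     [-4, -4, -4, 16]
ROT     [-4, -4, 16, -4]
DIV     [-4, -4, -4]
DUP     [-4, -4, -4, -4]
NEG     [-4, -4, -4, 4]
ADD     [-4, -4, 0]
ROT     [-4, 0, -4]
DUP     [-4, 0, -4, -4]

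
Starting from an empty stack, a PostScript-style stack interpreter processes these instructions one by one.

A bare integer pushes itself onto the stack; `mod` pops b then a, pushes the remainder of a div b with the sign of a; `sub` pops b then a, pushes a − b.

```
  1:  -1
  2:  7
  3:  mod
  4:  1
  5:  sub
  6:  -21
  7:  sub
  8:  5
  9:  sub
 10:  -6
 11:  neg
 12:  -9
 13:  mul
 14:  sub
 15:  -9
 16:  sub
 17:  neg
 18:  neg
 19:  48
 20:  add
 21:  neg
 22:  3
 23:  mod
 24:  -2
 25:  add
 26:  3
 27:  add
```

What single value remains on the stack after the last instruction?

-1  : [-1]
7   : [-1, 7]
mod : [-1]
1   : [-1, 1]
sub : [-2]
-21 : [-2, -21]
sub : [19]
5   : [19, 5]
sub : [14]
-6  : [14, -6]
neg : [14, 6]
-9  : [14, 6, -9]
mul : [14, -54]
sub : [68]
-9  : [68, -9]
sub : [77]
neg : [-77]
neg : [77]
48  : [77, 48]
add : [125]
neg : [-125]
3   : [-125, 3]
mod : [-2]
-2  : [-2, -2]
add : [-4]
3   : [-4, 3]
add : [-1]

-1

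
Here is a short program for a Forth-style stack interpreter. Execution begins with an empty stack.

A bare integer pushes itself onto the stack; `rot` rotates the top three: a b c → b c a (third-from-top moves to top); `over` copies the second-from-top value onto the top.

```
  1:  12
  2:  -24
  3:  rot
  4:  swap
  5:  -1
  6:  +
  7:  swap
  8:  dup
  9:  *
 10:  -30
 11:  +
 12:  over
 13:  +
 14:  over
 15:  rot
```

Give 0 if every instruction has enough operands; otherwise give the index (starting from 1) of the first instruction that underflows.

12  : 12
-24 : 12 -24
rot  — needs 3 operands, stack has 2 → underflow

3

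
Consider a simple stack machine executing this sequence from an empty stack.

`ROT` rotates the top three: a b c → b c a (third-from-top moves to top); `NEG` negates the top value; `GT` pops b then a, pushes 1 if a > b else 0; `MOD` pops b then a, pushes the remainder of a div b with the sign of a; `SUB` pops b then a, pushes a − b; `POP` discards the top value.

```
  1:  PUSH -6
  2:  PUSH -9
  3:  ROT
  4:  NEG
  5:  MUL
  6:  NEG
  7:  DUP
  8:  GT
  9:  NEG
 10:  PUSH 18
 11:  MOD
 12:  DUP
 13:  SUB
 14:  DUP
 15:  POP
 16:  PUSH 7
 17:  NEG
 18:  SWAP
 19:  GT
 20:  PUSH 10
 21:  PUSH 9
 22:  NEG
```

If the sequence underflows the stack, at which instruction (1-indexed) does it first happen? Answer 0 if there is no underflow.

3

PUSH -6 -> [-6]
PUSH -9 -> [-6, -9]
ROT  — needs 3 operands, stack has 2 → underflow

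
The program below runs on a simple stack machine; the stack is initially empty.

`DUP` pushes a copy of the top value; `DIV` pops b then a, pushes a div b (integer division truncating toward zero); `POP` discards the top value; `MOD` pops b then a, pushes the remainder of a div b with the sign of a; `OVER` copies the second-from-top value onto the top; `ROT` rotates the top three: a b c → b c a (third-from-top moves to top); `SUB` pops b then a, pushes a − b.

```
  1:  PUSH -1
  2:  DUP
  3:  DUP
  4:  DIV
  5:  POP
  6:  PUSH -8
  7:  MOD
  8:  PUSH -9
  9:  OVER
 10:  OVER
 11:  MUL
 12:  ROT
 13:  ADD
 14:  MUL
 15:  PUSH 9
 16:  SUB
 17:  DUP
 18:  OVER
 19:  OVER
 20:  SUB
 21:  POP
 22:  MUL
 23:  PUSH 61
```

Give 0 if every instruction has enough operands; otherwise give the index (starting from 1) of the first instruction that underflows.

0

PUSH -1 -> [-1]
DUP     -> [-1, -1]
DUP     -> [-1, -1, -1]
DIV     -> [-1, 1]
POP     -> [-1]
PUSH -8 -> [-1, -8]
MOD     -> [-1]
PUSH -9 -> [-1, -9]
OVER    -> [-1, -9, -1]
OVER    -> [-1, -9, -1, -9]
MUL     -> [-1, -9, 9]
ROT     -> [-9, 9, -1]
ADD     -> [-9, 8]
MUL     -> [-72]
PUSH 9  -> [-72, 9]
SUB     -> [-81]
DUP     -> [-81, -81]
OVER    -> [-81, -81, -81]
OVER    -> [-81, -81, -81, -81]
SUB     -> [-81, -81, 0]
POP     -> [-81, -81]
MUL     -> [6561]
PUSH 61 -> [6561, 61]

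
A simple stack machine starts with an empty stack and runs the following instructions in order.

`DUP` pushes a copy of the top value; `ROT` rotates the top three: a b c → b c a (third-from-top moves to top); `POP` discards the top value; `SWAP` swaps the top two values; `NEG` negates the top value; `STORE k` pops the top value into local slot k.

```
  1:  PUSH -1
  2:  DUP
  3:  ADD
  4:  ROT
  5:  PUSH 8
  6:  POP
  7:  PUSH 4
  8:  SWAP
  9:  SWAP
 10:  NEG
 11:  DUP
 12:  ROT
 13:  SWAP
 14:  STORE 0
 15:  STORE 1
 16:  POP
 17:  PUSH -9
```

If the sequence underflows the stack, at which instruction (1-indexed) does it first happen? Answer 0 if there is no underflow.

PUSH -1 : -1
DUP     : -1 -1
ADD     : -2
ROT  — needs 3 operands, stack has 1 → underflow

4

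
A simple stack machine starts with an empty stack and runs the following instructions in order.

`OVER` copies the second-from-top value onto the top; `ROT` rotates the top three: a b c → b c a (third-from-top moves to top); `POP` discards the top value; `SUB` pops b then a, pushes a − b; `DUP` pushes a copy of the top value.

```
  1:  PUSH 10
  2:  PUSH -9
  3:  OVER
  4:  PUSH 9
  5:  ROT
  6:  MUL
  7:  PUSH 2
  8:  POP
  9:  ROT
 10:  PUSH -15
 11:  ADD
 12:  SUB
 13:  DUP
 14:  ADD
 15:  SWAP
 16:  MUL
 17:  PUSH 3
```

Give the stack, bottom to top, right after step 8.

[10, 10, -81]

PUSH 10 -> 10
PUSH -9 -> 10 -9
OVER    -> 10 -9 10
PUSH 9  -> 10 -9 10 9
ROT     -> 10 10 9 -9
MUL     -> 10 10 -81
PUSH 2  -> 10 10 -81 2
POP     -> 10 10 -81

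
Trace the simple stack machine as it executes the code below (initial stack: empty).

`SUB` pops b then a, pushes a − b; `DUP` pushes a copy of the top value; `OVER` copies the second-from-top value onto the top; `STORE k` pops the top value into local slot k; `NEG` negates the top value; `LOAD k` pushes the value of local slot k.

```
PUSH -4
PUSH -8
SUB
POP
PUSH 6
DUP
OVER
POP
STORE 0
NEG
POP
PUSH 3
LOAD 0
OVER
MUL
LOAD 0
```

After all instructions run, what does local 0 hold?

6

PUSH -4 -> -4
PUSH -8 -> -4 -8
SUB     -> 4
POP     -> (empty)
PUSH 6  -> 6
DUP     -> 6 6
OVER    -> 6 6 6
POP     -> 6 6
STORE 0 -> 6
NEG     -> -6
POP     -> (empty)
PUSH 3  -> 3
LOAD 0  -> 3 6
OVER    -> 3 6 3
MUL     -> 3 18
LOAD 0  -> 3 18 6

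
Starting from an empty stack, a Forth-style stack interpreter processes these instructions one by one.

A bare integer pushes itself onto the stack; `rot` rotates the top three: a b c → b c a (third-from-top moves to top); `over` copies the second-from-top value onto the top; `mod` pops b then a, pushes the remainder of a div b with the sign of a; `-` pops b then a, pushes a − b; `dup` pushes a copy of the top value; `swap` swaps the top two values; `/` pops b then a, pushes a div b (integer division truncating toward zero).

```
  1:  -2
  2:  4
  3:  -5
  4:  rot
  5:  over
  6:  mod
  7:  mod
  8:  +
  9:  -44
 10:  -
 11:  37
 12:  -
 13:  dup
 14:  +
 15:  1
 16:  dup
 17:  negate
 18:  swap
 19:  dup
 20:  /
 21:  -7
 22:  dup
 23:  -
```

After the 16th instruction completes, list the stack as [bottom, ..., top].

[20, 1, 1]

-2   -> [-2]
4    -> [-2, 4]
-5   -> [-2, 4, -5]
rot  -> [4, -5, -2]
over -> [4, -5, -2, -5]
mod  -> [4, -5, -2]
mod  -> [4, -1]
+    -> [3]
-44  -> [3, -44]
-    -> [47]
37   -> [47, 37]
-    -> [10]
dup  -> [10, 10]
+    -> [20]
1    -> [20, 1]
dup  -> [20, 1, 1]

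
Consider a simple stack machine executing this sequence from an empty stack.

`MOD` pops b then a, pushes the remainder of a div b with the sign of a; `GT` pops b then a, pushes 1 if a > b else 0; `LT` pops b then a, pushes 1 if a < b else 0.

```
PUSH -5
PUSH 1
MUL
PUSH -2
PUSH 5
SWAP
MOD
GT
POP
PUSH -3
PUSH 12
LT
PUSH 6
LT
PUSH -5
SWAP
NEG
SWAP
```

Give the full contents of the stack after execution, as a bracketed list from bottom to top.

PUSH -5 -> [-5]
PUSH 1  -> [-5, 1]
MUL     -> [-5]
PUSH -2 -> [-5, -2]
PUSH 5  -> [-5, -2, 5]
SWAP    -> [-5, 5, -2]
MOD     -> [-5, 1]
GT      -> [0]
POP     -> []
PUSH -3 -> [-3]
PUSH 12 -> [-3, 12]
LT      -> [1]
PUSH 6  -> [1, 6]
LT      -> [1]
PUSH -5 -> [1, -5]
SWAP    -> [-5, 1]
NEG     -> [-5, -1]
SWAP    -> [-1, -5]

[-1, -5]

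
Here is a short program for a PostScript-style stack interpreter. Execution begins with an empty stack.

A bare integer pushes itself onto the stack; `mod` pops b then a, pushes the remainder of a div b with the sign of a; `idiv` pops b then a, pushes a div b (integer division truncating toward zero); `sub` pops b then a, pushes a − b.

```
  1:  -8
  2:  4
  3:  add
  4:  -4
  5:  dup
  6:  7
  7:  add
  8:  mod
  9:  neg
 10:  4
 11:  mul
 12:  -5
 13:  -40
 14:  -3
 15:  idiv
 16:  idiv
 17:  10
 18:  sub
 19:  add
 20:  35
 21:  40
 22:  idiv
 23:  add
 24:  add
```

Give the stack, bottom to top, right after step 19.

-8    -8
4     -8 4
add   -4
-4    -4 -4
dup   -4 -4 -4
7     -4 -4 -4 7
add   -4 -4 3
mod   -4 -1
neg   -4 1
4     -4 1 4
mul   -4 4
-5    -4 4 -5
-40   -4 4 -5 -40
-3    -4 4 -5 -40 -3
idiv  -4 4 -5 13
idiv  -4 4 0
10    -4 4 0 10
sub   -4 4 -10
add   -4 -6

[-4, -6]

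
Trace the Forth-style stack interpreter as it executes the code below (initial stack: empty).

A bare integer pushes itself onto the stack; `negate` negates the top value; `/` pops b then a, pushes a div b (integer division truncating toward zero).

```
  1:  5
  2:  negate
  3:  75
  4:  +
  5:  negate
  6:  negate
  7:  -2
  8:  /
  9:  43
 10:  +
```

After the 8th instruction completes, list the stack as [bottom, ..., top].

5      → 5
negate → -5
75     → -5 75
+      → 70
negate → -70
negate → 70
-2     → 70 -2
/      → -35

[-35]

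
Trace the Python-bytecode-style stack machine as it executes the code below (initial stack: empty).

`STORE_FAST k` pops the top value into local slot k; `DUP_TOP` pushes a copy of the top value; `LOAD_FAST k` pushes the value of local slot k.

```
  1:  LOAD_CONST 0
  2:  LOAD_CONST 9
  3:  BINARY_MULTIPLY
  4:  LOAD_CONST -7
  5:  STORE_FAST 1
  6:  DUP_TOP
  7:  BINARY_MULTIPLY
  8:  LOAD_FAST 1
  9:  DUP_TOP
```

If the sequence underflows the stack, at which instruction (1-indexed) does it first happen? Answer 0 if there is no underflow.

LOAD_CONST 0    : [0]
LOAD_CONST 9    : [0, 9]
BINARY_MULTIPLY : [0]
LOAD_CONST -7   : [0, -7]
STORE_FAST 1    : [0]
DUP_TOP         : [0, 0]
BINARY_MULTIPLY : [0]
LOAD_FAST 1     : [0, -7]
DUP_TOP         : [0, -7, -7]

0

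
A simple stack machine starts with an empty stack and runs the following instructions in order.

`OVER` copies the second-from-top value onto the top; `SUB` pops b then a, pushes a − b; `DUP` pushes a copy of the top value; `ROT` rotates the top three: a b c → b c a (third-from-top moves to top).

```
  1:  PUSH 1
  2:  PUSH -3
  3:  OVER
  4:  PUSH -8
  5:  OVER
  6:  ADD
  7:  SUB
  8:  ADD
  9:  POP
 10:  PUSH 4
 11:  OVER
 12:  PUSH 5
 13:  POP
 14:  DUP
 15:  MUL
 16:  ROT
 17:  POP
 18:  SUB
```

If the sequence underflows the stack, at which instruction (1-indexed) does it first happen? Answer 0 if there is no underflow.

PUSH 1  → 1
PUSH -3 → 1 -3
OVER    → 1 -3 1
PUSH -8 → 1 -3 1 -8
OVER    → 1 -3 1 -8 1
ADD     → 1 -3 1 -7
SUB     → 1 -3 8
ADD     → 1 5
POP     → 1
PUSH 4  → 1 4
OVER    → 1 4 1
PUSH 5  → 1 4 1 5
POP     → 1 4 1
DUP     → 1 4 1 1
MUL     → 1 4 1
ROT     → 4 1 1
POP     → 4 1
SUB     → 3

0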